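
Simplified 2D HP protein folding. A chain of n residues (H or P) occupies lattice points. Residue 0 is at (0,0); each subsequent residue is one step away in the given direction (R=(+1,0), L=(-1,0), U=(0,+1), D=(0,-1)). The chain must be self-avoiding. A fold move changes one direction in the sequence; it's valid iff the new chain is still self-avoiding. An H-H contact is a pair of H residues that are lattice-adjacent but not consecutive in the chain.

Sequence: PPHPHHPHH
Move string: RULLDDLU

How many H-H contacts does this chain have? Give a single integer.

Positions: [(0, 0), (1, 0), (1, 1), (0, 1), (-1, 1), (-1, 0), (-1, -1), (-2, -1), (-2, 0)]
H-H contact: residue 5 @(-1,0) - residue 8 @(-2, 0)

Answer: 1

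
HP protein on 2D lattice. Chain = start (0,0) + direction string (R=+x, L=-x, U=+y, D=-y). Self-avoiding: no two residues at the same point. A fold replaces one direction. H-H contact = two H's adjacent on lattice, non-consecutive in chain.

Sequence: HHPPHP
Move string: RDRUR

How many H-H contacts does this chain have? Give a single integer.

Answer: 1

Derivation:
Positions: [(0, 0), (1, 0), (1, -1), (2, -1), (2, 0), (3, 0)]
H-H contact: residue 1 @(1,0) - residue 4 @(2, 0)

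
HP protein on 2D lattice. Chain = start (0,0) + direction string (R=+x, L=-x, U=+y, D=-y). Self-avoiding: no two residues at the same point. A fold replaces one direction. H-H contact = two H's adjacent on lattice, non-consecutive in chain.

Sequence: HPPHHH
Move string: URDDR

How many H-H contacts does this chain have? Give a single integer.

Positions: [(0, 0), (0, 1), (1, 1), (1, 0), (1, -1), (2, -1)]
H-H contact: residue 0 @(0,0) - residue 3 @(1, 0)

Answer: 1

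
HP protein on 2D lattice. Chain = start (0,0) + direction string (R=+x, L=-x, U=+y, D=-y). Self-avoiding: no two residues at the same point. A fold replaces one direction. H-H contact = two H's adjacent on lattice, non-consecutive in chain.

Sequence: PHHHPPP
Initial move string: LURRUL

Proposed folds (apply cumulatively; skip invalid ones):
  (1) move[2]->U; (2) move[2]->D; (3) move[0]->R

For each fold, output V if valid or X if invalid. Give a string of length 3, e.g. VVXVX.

Answer: VXV

Derivation:
Initial: LURRUL -> [(0, 0), (-1, 0), (-1, 1), (0, 1), (1, 1), (1, 2), (0, 2)]
Fold 1: move[2]->U => LUURUL VALID
Fold 2: move[2]->D => LUDRUL INVALID (collision), skipped
Fold 3: move[0]->R => RUURUL VALID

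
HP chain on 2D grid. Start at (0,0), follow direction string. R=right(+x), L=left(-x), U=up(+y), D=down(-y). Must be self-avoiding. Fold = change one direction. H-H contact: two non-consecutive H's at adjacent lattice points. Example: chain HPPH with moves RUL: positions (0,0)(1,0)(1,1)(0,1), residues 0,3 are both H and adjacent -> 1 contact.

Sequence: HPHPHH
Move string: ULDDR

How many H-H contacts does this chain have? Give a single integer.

Positions: [(0, 0), (0, 1), (-1, 1), (-1, 0), (-1, -1), (0, -1)]
H-H contact: residue 0 @(0,0) - residue 5 @(0, -1)

Answer: 1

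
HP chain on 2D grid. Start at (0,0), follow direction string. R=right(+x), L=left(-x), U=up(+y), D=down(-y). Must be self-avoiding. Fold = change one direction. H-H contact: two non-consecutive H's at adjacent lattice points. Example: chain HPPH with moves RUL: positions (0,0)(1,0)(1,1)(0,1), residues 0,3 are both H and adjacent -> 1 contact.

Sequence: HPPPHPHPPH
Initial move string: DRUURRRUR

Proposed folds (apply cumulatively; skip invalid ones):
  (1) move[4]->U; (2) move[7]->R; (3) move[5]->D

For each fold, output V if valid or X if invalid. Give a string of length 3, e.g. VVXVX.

Answer: VVX

Derivation:
Initial: DRUURRRUR -> [(0, 0), (0, -1), (1, -1), (1, 0), (1, 1), (2, 1), (3, 1), (4, 1), (4, 2), (5, 2)]
Fold 1: move[4]->U => DRUUURRUR VALID
Fold 2: move[7]->R => DRUUURRRR VALID
Fold 3: move[5]->D => DRUUUDRRR INVALID (collision), skipped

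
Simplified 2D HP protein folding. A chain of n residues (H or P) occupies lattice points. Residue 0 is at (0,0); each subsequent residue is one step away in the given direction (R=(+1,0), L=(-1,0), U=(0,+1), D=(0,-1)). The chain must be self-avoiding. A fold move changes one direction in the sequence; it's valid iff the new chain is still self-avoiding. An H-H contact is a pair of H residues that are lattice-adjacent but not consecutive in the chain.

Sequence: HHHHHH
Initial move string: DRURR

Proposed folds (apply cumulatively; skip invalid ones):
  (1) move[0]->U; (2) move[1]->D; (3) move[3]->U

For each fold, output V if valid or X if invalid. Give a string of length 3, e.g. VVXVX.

Initial: DRURR -> [(0, 0), (0, -1), (1, -1), (1, 0), (2, 0), (3, 0)]
Fold 1: move[0]->U => URURR VALID
Fold 2: move[1]->D => UDURR INVALID (collision), skipped
Fold 3: move[3]->U => URUUR VALID

Answer: VXV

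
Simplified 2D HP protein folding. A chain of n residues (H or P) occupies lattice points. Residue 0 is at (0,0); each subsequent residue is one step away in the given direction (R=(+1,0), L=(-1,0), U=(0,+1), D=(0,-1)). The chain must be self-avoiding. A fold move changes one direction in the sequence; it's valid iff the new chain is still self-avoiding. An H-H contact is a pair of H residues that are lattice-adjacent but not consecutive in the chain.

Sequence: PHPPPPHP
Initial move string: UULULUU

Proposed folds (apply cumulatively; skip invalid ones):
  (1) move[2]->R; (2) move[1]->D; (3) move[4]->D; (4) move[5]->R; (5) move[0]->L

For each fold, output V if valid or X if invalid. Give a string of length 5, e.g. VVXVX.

Initial: UULULUU -> [(0, 0), (0, 1), (0, 2), (-1, 2), (-1, 3), (-2, 3), (-2, 4), (-2, 5)]
Fold 1: move[2]->R => UURULUU VALID
Fold 2: move[1]->D => UDRULUU INVALID (collision), skipped
Fold 3: move[4]->D => UURUDUU INVALID (collision), skipped
Fold 4: move[5]->R => UURULRU INVALID (collision), skipped
Fold 5: move[0]->L => LURULUU VALID

Answer: VXXXV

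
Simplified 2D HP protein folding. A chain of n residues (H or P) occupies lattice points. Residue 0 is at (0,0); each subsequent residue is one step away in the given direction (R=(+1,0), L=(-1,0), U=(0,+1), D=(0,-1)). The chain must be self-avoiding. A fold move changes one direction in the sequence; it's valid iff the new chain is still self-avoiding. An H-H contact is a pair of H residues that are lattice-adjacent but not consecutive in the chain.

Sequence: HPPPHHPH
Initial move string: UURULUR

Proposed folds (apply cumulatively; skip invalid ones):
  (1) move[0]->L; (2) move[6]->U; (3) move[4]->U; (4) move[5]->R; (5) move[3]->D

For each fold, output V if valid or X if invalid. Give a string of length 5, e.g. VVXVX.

Initial: UURULUR -> [(0, 0), (0, 1), (0, 2), (1, 2), (1, 3), (0, 3), (0, 4), (1, 4)]
Fold 1: move[0]->L => LURULUR VALID
Fold 2: move[6]->U => LURULUU VALID
Fold 3: move[4]->U => LURUUUU VALID
Fold 4: move[5]->R => LURUURU VALID
Fold 5: move[3]->D => LURDURU INVALID (collision), skipped

Answer: VVVVX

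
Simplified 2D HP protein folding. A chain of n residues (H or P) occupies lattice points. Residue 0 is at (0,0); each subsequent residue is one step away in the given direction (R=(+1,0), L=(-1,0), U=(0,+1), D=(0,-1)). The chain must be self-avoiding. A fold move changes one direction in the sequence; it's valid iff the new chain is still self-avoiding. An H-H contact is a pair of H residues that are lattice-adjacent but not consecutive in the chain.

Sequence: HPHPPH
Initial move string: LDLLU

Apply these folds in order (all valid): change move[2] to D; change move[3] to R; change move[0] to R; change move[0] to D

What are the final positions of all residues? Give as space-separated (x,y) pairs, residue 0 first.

Answer: (0,0) (0,-1) (0,-2) (0,-3) (1,-3) (1,-2)

Derivation:
Initial moves: LDLLU
Fold: move[2]->D => LDDLU (positions: [(0, 0), (-1, 0), (-1, -1), (-1, -2), (-2, -2), (-2, -1)])
Fold: move[3]->R => LDDRU (positions: [(0, 0), (-1, 0), (-1, -1), (-1, -2), (0, -2), (0, -1)])
Fold: move[0]->R => RDDRU (positions: [(0, 0), (1, 0), (1, -1), (1, -2), (2, -2), (2, -1)])
Fold: move[0]->D => DDDRU (positions: [(0, 0), (0, -1), (0, -2), (0, -3), (1, -3), (1, -2)])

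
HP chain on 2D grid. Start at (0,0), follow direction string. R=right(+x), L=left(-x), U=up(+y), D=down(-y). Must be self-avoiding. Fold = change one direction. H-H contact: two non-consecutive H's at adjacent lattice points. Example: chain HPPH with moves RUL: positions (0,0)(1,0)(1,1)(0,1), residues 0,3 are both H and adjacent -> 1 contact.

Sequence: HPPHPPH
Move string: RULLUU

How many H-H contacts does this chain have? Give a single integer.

Answer: 1

Derivation:
Positions: [(0, 0), (1, 0), (1, 1), (0, 1), (-1, 1), (-1, 2), (-1, 3)]
H-H contact: residue 0 @(0,0) - residue 3 @(0, 1)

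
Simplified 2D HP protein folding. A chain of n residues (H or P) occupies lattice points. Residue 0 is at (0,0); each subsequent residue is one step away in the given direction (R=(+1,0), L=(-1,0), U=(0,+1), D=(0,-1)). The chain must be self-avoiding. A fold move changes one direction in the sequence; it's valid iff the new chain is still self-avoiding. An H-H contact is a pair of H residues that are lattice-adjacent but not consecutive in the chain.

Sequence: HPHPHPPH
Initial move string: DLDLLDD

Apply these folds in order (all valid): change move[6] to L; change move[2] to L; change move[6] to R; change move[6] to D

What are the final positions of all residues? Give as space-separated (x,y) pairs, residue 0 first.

Answer: (0,0) (0,-1) (-1,-1) (-2,-1) (-3,-1) (-4,-1) (-4,-2) (-4,-3)

Derivation:
Initial moves: DLDLLDD
Fold: move[6]->L => DLDLLDL (positions: [(0, 0), (0, -1), (-1, -1), (-1, -2), (-2, -2), (-3, -2), (-3, -3), (-4, -3)])
Fold: move[2]->L => DLLLLDL (positions: [(0, 0), (0, -1), (-1, -1), (-2, -1), (-3, -1), (-4, -1), (-4, -2), (-5, -2)])
Fold: move[6]->R => DLLLLDR (positions: [(0, 0), (0, -1), (-1, -1), (-2, -1), (-3, -1), (-4, -1), (-4, -2), (-3, -2)])
Fold: move[6]->D => DLLLLDD (positions: [(0, 0), (0, -1), (-1, -1), (-2, -1), (-3, -1), (-4, -1), (-4, -2), (-4, -3)])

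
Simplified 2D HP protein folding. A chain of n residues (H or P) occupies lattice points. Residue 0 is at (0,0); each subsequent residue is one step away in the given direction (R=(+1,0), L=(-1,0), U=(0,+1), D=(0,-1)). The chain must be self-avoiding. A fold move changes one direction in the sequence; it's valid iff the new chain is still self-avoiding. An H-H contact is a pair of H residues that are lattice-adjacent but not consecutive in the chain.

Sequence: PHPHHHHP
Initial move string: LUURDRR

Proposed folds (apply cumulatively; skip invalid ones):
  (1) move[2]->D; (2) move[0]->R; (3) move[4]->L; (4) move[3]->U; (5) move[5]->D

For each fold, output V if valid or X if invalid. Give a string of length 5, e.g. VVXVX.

Answer: XVXXV

Derivation:
Initial: LUURDRR -> [(0, 0), (-1, 0), (-1, 1), (-1, 2), (0, 2), (0, 1), (1, 1), (2, 1)]
Fold 1: move[2]->D => LUDRDRR INVALID (collision), skipped
Fold 2: move[0]->R => RUURDRR VALID
Fold 3: move[4]->L => RUURLRR INVALID (collision), skipped
Fold 4: move[3]->U => RUUUDRR INVALID (collision), skipped
Fold 5: move[5]->D => RUURDDR VALID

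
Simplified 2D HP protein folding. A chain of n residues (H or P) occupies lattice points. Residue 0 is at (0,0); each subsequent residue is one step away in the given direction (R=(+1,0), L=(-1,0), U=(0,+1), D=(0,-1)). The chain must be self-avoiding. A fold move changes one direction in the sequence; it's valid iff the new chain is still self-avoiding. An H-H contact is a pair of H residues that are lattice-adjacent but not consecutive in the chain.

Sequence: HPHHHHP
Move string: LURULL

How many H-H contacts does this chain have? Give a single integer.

Positions: [(0, 0), (-1, 0), (-1, 1), (0, 1), (0, 2), (-1, 2), (-2, 2)]
H-H contact: residue 0 @(0,0) - residue 3 @(0, 1)
H-H contact: residue 2 @(-1,1) - residue 5 @(-1, 2)

Answer: 2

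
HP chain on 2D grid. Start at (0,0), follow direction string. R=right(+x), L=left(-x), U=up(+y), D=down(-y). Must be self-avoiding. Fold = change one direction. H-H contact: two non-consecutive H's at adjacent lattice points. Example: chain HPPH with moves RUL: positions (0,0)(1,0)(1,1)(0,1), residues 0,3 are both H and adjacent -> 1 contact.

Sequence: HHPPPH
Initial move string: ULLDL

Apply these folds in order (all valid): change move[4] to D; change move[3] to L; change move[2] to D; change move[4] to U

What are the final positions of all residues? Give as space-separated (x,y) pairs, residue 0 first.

Initial moves: ULLDL
Fold: move[4]->D => ULLDD (positions: [(0, 0), (0, 1), (-1, 1), (-2, 1), (-2, 0), (-2, -1)])
Fold: move[3]->L => ULLLD (positions: [(0, 0), (0, 1), (-1, 1), (-2, 1), (-3, 1), (-3, 0)])
Fold: move[2]->D => ULDLD (positions: [(0, 0), (0, 1), (-1, 1), (-1, 0), (-2, 0), (-2, -1)])
Fold: move[4]->U => ULDLU (positions: [(0, 0), (0, 1), (-1, 1), (-1, 0), (-2, 0), (-2, 1)])

Answer: (0,0) (0,1) (-1,1) (-1,0) (-2,0) (-2,1)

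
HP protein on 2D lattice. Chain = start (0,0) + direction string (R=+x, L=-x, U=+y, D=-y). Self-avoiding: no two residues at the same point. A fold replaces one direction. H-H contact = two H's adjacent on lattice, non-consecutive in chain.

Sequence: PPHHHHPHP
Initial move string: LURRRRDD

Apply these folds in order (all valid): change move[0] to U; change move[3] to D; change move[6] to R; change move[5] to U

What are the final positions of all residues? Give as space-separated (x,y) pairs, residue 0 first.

Initial moves: LURRRRDD
Fold: move[0]->U => UURRRRDD (positions: [(0, 0), (0, 1), (0, 2), (1, 2), (2, 2), (3, 2), (4, 2), (4, 1), (4, 0)])
Fold: move[3]->D => UURDRRDD (positions: [(0, 0), (0, 1), (0, 2), (1, 2), (1, 1), (2, 1), (3, 1), (3, 0), (3, -1)])
Fold: move[6]->R => UURDRRRD (positions: [(0, 0), (0, 1), (0, 2), (1, 2), (1, 1), (2, 1), (3, 1), (4, 1), (4, 0)])
Fold: move[5]->U => UURDRURD (positions: [(0, 0), (0, 1), (0, 2), (1, 2), (1, 1), (2, 1), (2, 2), (3, 2), (3, 1)])

Answer: (0,0) (0,1) (0,2) (1,2) (1,1) (2,1) (2,2) (3,2) (3,1)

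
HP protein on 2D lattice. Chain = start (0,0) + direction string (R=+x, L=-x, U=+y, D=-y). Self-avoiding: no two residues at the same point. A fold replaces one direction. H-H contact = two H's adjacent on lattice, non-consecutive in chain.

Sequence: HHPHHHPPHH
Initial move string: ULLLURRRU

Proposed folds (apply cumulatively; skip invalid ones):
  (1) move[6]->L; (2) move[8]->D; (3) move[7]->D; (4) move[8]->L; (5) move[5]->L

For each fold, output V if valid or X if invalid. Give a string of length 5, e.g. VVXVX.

Initial: ULLLURRRU -> [(0, 0), (0, 1), (-1, 1), (-2, 1), (-3, 1), (-3, 2), (-2, 2), (-1, 2), (0, 2), (0, 3)]
Fold 1: move[6]->L => ULLLURLRU INVALID (collision), skipped
Fold 2: move[8]->D => ULLLURRRD INVALID (collision), skipped
Fold 3: move[7]->D => ULLLURRDU INVALID (collision), skipped
Fold 4: move[8]->L => ULLLURRRL INVALID (collision), skipped
Fold 5: move[5]->L => ULLLULRRU INVALID (collision), skipped

Answer: XXXXX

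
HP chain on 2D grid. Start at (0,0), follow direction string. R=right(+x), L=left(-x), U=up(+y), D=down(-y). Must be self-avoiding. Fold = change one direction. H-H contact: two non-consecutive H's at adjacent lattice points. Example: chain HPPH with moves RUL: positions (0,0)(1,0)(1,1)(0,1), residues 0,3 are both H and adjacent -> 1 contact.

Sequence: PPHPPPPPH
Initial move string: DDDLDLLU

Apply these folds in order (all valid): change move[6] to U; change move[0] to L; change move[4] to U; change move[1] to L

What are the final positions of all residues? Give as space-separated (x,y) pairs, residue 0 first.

Initial moves: DDDLDLLU
Fold: move[6]->U => DDDLDLUU (positions: [(0, 0), (0, -1), (0, -2), (0, -3), (-1, -3), (-1, -4), (-2, -4), (-2, -3), (-2, -2)])
Fold: move[0]->L => LDDLDLUU (positions: [(0, 0), (-1, 0), (-1, -1), (-1, -2), (-2, -2), (-2, -3), (-3, -3), (-3, -2), (-3, -1)])
Fold: move[4]->U => LDDLULUU (positions: [(0, 0), (-1, 0), (-1, -1), (-1, -2), (-2, -2), (-2, -1), (-3, -1), (-3, 0), (-3, 1)])
Fold: move[1]->L => LLDLULUU (positions: [(0, 0), (-1, 0), (-2, 0), (-2, -1), (-3, -1), (-3, 0), (-4, 0), (-4, 1), (-4, 2)])

Answer: (0,0) (-1,0) (-2,0) (-2,-1) (-3,-1) (-3,0) (-4,0) (-4,1) (-4,2)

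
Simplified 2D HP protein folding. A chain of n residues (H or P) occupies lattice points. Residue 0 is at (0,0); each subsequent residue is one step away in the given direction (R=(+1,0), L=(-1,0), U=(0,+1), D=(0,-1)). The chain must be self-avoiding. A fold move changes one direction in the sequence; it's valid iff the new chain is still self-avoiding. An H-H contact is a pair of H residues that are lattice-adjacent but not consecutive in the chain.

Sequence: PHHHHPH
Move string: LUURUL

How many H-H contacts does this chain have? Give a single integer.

Answer: 1

Derivation:
Positions: [(0, 0), (-1, 0), (-1, 1), (-1, 2), (0, 2), (0, 3), (-1, 3)]
H-H contact: residue 3 @(-1,2) - residue 6 @(-1, 3)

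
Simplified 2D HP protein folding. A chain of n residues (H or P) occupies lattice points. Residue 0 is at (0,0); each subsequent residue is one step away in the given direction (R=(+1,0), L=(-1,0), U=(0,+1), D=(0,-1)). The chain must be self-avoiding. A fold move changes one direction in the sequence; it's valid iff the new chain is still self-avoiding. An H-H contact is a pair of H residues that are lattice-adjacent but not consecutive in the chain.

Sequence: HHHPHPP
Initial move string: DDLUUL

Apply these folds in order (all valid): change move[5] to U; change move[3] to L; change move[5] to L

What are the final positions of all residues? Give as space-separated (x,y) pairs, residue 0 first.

Answer: (0,0) (0,-1) (0,-2) (-1,-2) (-2,-2) (-2,-1) (-3,-1)

Derivation:
Initial moves: DDLUUL
Fold: move[5]->U => DDLUUU (positions: [(0, 0), (0, -1), (0, -2), (-1, -2), (-1, -1), (-1, 0), (-1, 1)])
Fold: move[3]->L => DDLLUU (positions: [(0, 0), (0, -1), (0, -2), (-1, -2), (-2, -2), (-2, -1), (-2, 0)])
Fold: move[5]->L => DDLLUL (positions: [(0, 0), (0, -1), (0, -2), (-1, -2), (-2, -2), (-2, -1), (-3, -1)])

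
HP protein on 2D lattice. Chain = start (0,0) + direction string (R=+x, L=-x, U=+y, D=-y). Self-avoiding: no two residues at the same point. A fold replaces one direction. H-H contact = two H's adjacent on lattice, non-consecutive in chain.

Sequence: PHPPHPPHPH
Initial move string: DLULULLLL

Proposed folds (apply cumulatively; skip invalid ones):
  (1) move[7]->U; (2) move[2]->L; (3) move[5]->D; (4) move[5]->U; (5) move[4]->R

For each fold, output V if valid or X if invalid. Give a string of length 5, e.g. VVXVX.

Initial: DLULULLLL -> [(0, 0), (0, -1), (-1, -1), (-1, 0), (-2, 0), (-2, 1), (-3, 1), (-4, 1), (-5, 1), (-6, 1)]
Fold 1: move[7]->U => DLULULLUL VALID
Fold 2: move[2]->L => DLLLULLUL VALID
Fold 3: move[5]->D => DLLLUDLUL INVALID (collision), skipped
Fold 4: move[5]->U => DLLLUULUL VALID
Fold 5: move[4]->R => DLLLRULUL INVALID (collision), skipped

Answer: VVXVX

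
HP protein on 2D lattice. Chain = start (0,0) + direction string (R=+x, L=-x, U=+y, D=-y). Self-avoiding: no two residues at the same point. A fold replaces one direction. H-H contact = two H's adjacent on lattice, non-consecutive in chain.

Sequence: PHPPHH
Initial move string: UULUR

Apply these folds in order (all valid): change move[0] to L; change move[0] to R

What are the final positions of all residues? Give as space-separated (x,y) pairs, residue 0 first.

Answer: (0,0) (1,0) (1,1) (0,1) (0,2) (1,2)

Derivation:
Initial moves: UULUR
Fold: move[0]->L => LULUR (positions: [(0, 0), (-1, 0), (-1, 1), (-2, 1), (-2, 2), (-1, 2)])
Fold: move[0]->R => RULUR (positions: [(0, 0), (1, 0), (1, 1), (0, 1), (0, 2), (1, 2)])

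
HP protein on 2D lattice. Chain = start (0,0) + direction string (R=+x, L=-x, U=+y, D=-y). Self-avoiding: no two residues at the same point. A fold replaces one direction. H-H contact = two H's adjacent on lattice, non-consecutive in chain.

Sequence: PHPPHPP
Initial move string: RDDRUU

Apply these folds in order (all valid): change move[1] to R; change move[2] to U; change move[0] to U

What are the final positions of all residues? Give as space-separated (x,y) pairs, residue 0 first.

Initial moves: RDDRUU
Fold: move[1]->R => RRDRUU (positions: [(0, 0), (1, 0), (2, 0), (2, -1), (3, -1), (3, 0), (3, 1)])
Fold: move[2]->U => RRURUU (positions: [(0, 0), (1, 0), (2, 0), (2, 1), (3, 1), (3, 2), (3, 3)])
Fold: move[0]->U => URURUU (positions: [(0, 0), (0, 1), (1, 1), (1, 2), (2, 2), (2, 3), (2, 4)])

Answer: (0,0) (0,1) (1,1) (1,2) (2,2) (2,3) (2,4)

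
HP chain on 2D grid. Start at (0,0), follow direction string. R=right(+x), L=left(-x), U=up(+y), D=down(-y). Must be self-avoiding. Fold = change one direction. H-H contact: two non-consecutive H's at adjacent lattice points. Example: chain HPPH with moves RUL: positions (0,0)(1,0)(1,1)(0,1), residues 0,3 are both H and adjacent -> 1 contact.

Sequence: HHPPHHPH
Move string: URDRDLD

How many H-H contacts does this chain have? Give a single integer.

Positions: [(0, 0), (0, 1), (1, 1), (1, 0), (2, 0), (2, -1), (1, -1), (1, -2)]
No H-H contacts found.

Answer: 0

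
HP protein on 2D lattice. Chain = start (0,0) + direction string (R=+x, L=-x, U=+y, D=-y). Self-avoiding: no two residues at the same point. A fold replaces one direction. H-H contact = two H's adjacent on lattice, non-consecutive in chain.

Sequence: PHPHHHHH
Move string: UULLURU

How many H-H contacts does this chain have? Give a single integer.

Positions: [(0, 0), (0, 1), (0, 2), (-1, 2), (-2, 2), (-2, 3), (-1, 3), (-1, 4)]
H-H contact: residue 3 @(-1,2) - residue 6 @(-1, 3)

Answer: 1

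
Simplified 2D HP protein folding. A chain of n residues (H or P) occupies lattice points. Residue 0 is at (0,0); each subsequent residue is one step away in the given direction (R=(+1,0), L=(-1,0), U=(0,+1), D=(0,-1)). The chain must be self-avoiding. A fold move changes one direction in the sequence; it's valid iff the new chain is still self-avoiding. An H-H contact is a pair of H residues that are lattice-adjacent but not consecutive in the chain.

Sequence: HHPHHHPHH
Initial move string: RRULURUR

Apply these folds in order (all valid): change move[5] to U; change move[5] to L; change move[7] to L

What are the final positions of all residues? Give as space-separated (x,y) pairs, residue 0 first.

Initial moves: RRULURUR
Fold: move[5]->U => RRULUUUR (positions: [(0, 0), (1, 0), (2, 0), (2, 1), (1, 1), (1, 2), (1, 3), (1, 4), (2, 4)])
Fold: move[5]->L => RRULULUR (positions: [(0, 0), (1, 0), (2, 0), (2, 1), (1, 1), (1, 2), (0, 2), (0, 3), (1, 3)])
Fold: move[7]->L => RRULULUL (positions: [(0, 0), (1, 0), (2, 0), (2, 1), (1, 1), (1, 2), (0, 2), (0, 3), (-1, 3)])

Answer: (0,0) (1,0) (2,0) (2,1) (1,1) (1,2) (0,2) (0,3) (-1,3)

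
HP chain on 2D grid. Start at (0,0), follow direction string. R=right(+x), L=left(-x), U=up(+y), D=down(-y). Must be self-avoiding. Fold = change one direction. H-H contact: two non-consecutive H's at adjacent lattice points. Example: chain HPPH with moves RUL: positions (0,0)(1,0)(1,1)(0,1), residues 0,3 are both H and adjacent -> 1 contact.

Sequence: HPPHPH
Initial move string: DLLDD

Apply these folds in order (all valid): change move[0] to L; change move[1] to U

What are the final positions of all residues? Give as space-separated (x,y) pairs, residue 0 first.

Answer: (0,0) (-1,0) (-1,1) (-2,1) (-2,0) (-2,-1)

Derivation:
Initial moves: DLLDD
Fold: move[0]->L => LLLDD (positions: [(0, 0), (-1, 0), (-2, 0), (-3, 0), (-3, -1), (-3, -2)])
Fold: move[1]->U => LULDD (positions: [(0, 0), (-1, 0), (-1, 1), (-2, 1), (-2, 0), (-2, -1)])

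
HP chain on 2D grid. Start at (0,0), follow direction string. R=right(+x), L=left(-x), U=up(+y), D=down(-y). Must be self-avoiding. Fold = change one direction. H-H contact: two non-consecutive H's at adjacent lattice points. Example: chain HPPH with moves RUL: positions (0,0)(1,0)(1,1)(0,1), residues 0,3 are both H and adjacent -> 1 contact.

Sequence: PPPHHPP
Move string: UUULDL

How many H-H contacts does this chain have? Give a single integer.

Answer: 0

Derivation:
Positions: [(0, 0), (0, 1), (0, 2), (0, 3), (-1, 3), (-1, 2), (-2, 2)]
No H-H contacts found.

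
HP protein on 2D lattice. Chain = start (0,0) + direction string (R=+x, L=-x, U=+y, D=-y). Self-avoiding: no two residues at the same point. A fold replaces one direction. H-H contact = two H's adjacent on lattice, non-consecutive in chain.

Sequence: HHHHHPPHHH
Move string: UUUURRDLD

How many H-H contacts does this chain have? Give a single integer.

Positions: [(0, 0), (0, 1), (0, 2), (0, 3), (0, 4), (1, 4), (2, 4), (2, 3), (1, 3), (1, 2)]
H-H contact: residue 2 @(0,2) - residue 9 @(1, 2)
H-H contact: residue 3 @(0,3) - residue 8 @(1, 3)

Answer: 2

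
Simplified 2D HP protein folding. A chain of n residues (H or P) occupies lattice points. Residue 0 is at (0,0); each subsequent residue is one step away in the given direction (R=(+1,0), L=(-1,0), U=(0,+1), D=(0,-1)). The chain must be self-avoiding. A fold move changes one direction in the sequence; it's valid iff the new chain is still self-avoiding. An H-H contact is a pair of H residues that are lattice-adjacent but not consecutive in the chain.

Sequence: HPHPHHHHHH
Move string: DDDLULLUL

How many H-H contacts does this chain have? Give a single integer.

Answer: 1

Derivation:
Positions: [(0, 0), (0, -1), (0, -2), (0, -3), (-1, -3), (-1, -2), (-2, -2), (-3, -2), (-3, -1), (-4, -1)]
H-H contact: residue 2 @(0,-2) - residue 5 @(-1, -2)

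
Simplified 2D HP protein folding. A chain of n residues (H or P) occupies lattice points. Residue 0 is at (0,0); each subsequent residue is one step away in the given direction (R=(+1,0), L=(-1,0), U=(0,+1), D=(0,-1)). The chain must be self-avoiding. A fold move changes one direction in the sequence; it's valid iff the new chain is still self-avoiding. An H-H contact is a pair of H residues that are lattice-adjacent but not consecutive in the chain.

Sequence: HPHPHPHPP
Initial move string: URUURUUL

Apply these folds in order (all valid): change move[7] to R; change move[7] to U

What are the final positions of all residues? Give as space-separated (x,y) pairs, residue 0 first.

Answer: (0,0) (0,1) (1,1) (1,2) (1,3) (2,3) (2,4) (2,5) (2,6)

Derivation:
Initial moves: URUURUUL
Fold: move[7]->R => URUURUUR (positions: [(0, 0), (0, 1), (1, 1), (1, 2), (1, 3), (2, 3), (2, 4), (2, 5), (3, 5)])
Fold: move[7]->U => URUURUUU (positions: [(0, 0), (0, 1), (1, 1), (1, 2), (1, 3), (2, 3), (2, 4), (2, 5), (2, 6)])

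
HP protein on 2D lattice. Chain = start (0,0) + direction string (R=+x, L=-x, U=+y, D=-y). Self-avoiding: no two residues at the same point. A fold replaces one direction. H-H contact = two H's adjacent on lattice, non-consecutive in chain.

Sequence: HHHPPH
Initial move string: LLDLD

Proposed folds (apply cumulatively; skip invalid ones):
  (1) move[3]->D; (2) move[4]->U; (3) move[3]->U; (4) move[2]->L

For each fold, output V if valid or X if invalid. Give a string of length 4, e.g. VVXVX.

Initial: LLDLD -> [(0, 0), (-1, 0), (-2, 0), (-2, -1), (-3, -1), (-3, -2)]
Fold 1: move[3]->D => LLDDD VALID
Fold 2: move[4]->U => LLDDU INVALID (collision), skipped
Fold 3: move[3]->U => LLDUD INVALID (collision), skipped
Fold 4: move[2]->L => LLLDD VALID

Answer: VXXV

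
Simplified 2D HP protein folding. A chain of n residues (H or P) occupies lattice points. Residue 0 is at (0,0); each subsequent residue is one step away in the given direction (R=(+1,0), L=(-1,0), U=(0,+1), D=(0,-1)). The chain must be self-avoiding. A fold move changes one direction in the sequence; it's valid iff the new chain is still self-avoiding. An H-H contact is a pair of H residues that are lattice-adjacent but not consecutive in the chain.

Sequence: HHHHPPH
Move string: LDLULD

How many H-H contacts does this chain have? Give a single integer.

Positions: [(0, 0), (-1, 0), (-1, -1), (-2, -1), (-2, 0), (-3, 0), (-3, -1)]
H-H contact: residue 3 @(-2,-1) - residue 6 @(-3, -1)

Answer: 1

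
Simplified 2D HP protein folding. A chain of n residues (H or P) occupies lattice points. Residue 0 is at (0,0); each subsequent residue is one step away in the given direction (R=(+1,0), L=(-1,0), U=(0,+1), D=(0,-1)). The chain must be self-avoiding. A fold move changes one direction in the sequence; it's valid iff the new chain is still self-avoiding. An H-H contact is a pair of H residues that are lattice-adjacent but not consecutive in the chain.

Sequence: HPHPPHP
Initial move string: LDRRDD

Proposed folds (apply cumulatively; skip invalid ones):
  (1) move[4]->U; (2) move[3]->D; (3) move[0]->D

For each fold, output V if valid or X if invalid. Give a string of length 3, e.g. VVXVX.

Answer: XVV

Derivation:
Initial: LDRRDD -> [(0, 0), (-1, 0), (-1, -1), (0, -1), (1, -1), (1, -2), (1, -3)]
Fold 1: move[4]->U => LDRRUD INVALID (collision), skipped
Fold 2: move[3]->D => LDRDDD VALID
Fold 3: move[0]->D => DDRDDD VALID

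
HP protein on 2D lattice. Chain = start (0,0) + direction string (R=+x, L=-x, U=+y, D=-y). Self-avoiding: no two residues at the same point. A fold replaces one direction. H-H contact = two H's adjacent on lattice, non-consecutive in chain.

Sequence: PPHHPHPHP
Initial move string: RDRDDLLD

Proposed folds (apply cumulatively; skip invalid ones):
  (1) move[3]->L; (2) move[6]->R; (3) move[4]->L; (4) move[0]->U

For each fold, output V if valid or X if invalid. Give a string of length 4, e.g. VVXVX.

Answer: XXVX

Derivation:
Initial: RDRDDLLD -> [(0, 0), (1, 0), (1, -1), (2, -1), (2, -2), (2, -3), (1, -3), (0, -3), (0, -4)]
Fold 1: move[3]->L => RDRLDLLD INVALID (collision), skipped
Fold 2: move[6]->R => RDRDDLRD INVALID (collision), skipped
Fold 3: move[4]->L => RDRDLLLD VALID
Fold 4: move[0]->U => UDRDLLLD INVALID (collision), skipped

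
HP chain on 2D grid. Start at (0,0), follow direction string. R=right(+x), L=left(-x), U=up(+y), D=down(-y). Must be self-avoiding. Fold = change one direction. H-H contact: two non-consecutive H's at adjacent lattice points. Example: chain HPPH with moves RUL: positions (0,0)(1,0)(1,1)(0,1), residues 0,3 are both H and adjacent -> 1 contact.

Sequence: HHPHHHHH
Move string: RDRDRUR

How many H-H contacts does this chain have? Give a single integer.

Positions: [(0, 0), (1, 0), (1, -1), (2, -1), (2, -2), (3, -2), (3, -1), (4, -1)]
H-H contact: residue 3 @(2,-1) - residue 6 @(3, -1)

Answer: 1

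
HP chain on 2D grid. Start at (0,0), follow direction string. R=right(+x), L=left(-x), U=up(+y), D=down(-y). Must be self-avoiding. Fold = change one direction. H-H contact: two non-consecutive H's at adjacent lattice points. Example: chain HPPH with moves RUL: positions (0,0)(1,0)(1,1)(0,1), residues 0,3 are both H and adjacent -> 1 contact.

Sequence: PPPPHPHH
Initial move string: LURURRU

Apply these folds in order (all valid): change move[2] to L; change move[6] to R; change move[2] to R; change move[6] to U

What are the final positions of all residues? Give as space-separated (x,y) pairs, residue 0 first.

Initial moves: LURURRU
Fold: move[2]->L => LULURRU (positions: [(0, 0), (-1, 0), (-1, 1), (-2, 1), (-2, 2), (-1, 2), (0, 2), (0, 3)])
Fold: move[6]->R => LULURRR (positions: [(0, 0), (-1, 0), (-1, 1), (-2, 1), (-2, 2), (-1, 2), (0, 2), (1, 2)])
Fold: move[2]->R => LURURRR (positions: [(0, 0), (-1, 0), (-1, 1), (0, 1), (0, 2), (1, 2), (2, 2), (3, 2)])
Fold: move[6]->U => LURURRU (positions: [(0, 0), (-1, 0), (-1, 1), (0, 1), (0, 2), (1, 2), (2, 2), (2, 3)])

Answer: (0,0) (-1,0) (-1,1) (0,1) (0,2) (1,2) (2,2) (2,3)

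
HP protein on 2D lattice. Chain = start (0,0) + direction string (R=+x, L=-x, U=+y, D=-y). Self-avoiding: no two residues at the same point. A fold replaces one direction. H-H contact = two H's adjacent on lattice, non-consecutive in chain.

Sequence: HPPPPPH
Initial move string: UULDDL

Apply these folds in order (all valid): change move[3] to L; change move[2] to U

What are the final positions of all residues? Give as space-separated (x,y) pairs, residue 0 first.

Initial moves: UULDDL
Fold: move[3]->L => UULLDL (positions: [(0, 0), (0, 1), (0, 2), (-1, 2), (-2, 2), (-2, 1), (-3, 1)])
Fold: move[2]->U => UUULDL (positions: [(0, 0), (0, 1), (0, 2), (0, 3), (-1, 3), (-1, 2), (-2, 2)])

Answer: (0,0) (0,1) (0,2) (0,3) (-1,3) (-1,2) (-2,2)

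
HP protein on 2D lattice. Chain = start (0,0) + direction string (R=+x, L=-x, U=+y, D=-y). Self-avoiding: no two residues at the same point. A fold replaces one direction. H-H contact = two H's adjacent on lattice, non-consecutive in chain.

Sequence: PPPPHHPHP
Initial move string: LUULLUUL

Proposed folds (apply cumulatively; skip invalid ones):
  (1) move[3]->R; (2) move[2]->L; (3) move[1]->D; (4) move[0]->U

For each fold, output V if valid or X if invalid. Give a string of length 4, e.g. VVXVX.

Answer: XVVX

Derivation:
Initial: LUULLUUL -> [(0, 0), (-1, 0), (-1, 1), (-1, 2), (-2, 2), (-3, 2), (-3, 3), (-3, 4), (-4, 4)]
Fold 1: move[3]->R => LUURLUUL INVALID (collision), skipped
Fold 2: move[2]->L => LULLLUUL VALID
Fold 3: move[1]->D => LDLLLUUL VALID
Fold 4: move[0]->U => UDLLLUUL INVALID (collision), skipped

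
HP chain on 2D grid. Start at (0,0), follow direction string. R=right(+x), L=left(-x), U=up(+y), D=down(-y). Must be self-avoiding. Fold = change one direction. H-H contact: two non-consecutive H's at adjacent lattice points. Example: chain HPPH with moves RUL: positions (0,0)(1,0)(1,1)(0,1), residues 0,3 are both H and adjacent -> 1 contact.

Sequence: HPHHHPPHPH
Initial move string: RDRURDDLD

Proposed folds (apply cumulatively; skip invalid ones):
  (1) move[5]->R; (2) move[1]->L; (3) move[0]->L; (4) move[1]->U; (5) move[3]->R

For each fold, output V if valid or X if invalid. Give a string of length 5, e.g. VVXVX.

Answer: VXXVV

Derivation:
Initial: RDRURDDLD -> [(0, 0), (1, 0), (1, -1), (2, -1), (2, 0), (3, 0), (3, -1), (3, -2), (2, -2), (2, -3)]
Fold 1: move[5]->R => RDRURRDLD VALID
Fold 2: move[1]->L => RLRURRDLD INVALID (collision), skipped
Fold 3: move[0]->L => LDRURRDLD INVALID (collision), skipped
Fold 4: move[1]->U => RURURRDLD VALID
Fold 5: move[3]->R => RURRRRDLD VALID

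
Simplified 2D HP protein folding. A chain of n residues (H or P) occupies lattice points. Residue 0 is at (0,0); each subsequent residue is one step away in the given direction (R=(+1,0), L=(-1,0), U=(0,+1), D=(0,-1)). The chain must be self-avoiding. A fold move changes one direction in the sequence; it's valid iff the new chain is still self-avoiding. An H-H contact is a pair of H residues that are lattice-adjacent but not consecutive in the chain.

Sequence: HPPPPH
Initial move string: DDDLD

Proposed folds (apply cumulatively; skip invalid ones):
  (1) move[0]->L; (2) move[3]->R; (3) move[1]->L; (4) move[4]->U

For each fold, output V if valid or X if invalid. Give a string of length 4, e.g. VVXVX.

Initial: DDDLD -> [(0, 0), (0, -1), (0, -2), (0, -3), (-1, -3), (-1, -4)]
Fold 1: move[0]->L => LDDLD VALID
Fold 2: move[3]->R => LDDRD VALID
Fold 3: move[1]->L => LLDRD VALID
Fold 4: move[4]->U => LLDRU INVALID (collision), skipped

Answer: VVVX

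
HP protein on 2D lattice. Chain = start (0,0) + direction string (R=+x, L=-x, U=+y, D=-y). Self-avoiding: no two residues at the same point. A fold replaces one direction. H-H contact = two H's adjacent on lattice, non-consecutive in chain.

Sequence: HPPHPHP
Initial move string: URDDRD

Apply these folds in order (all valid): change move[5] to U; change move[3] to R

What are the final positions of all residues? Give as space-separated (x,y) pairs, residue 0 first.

Answer: (0,0) (0,1) (1,1) (1,0) (2,0) (3,0) (3,1)

Derivation:
Initial moves: URDDRD
Fold: move[5]->U => URDDRU (positions: [(0, 0), (0, 1), (1, 1), (1, 0), (1, -1), (2, -1), (2, 0)])
Fold: move[3]->R => URDRRU (positions: [(0, 0), (0, 1), (1, 1), (1, 0), (2, 0), (3, 0), (3, 1)])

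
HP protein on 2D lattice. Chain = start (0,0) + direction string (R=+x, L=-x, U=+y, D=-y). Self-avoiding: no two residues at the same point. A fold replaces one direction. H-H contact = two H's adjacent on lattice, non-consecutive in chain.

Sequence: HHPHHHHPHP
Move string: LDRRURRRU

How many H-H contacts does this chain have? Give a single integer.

Answer: 2

Derivation:
Positions: [(0, 0), (-1, 0), (-1, -1), (0, -1), (1, -1), (1, 0), (2, 0), (3, 0), (4, 0), (4, 1)]
H-H contact: residue 0 @(0,0) - residue 5 @(1, 0)
H-H contact: residue 0 @(0,0) - residue 3 @(0, -1)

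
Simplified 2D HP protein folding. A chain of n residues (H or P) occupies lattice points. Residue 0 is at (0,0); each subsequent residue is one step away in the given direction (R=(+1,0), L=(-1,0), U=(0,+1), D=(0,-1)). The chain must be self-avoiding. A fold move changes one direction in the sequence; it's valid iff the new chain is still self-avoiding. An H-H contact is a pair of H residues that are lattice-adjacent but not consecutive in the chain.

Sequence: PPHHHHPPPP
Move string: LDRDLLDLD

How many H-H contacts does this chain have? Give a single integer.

Answer: 1

Derivation:
Positions: [(0, 0), (-1, 0), (-1, -1), (0, -1), (0, -2), (-1, -2), (-2, -2), (-2, -3), (-3, -3), (-3, -4)]
H-H contact: residue 2 @(-1,-1) - residue 5 @(-1, -2)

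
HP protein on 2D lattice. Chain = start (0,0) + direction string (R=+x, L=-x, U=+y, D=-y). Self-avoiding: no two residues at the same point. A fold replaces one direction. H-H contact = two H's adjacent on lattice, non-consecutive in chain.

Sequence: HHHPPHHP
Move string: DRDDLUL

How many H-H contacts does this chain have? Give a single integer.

Answer: 1

Derivation:
Positions: [(0, 0), (0, -1), (1, -1), (1, -2), (1, -3), (0, -3), (0, -2), (-1, -2)]
H-H contact: residue 1 @(0,-1) - residue 6 @(0, -2)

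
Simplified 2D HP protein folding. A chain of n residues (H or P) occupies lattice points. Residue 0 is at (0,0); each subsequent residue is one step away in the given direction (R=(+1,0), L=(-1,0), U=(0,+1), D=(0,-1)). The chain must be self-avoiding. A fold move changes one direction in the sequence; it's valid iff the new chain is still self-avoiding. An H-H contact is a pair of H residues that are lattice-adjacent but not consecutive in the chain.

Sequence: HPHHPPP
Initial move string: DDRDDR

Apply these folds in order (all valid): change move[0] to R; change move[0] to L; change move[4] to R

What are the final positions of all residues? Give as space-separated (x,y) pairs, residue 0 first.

Answer: (0,0) (-1,0) (-1,-1) (0,-1) (0,-2) (1,-2) (2,-2)

Derivation:
Initial moves: DDRDDR
Fold: move[0]->R => RDRDDR (positions: [(0, 0), (1, 0), (1, -1), (2, -1), (2, -2), (2, -3), (3, -3)])
Fold: move[0]->L => LDRDDR (positions: [(0, 0), (-1, 0), (-1, -1), (0, -1), (0, -2), (0, -3), (1, -3)])
Fold: move[4]->R => LDRDRR (positions: [(0, 0), (-1, 0), (-1, -1), (0, -1), (0, -2), (1, -2), (2, -2)])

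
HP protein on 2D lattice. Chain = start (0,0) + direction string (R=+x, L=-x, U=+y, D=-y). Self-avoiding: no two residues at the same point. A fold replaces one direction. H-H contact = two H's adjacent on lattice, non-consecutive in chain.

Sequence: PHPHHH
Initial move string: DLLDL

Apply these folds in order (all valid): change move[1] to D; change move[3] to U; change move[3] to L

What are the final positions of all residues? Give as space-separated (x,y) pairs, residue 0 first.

Initial moves: DLLDL
Fold: move[1]->D => DDLDL (positions: [(0, 0), (0, -1), (0, -2), (-1, -2), (-1, -3), (-2, -3)])
Fold: move[3]->U => DDLUL (positions: [(0, 0), (0, -1), (0, -2), (-1, -2), (-1, -1), (-2, -1)])
Fold: move[3]->L => DDLLL (positions: [(0, 0), (0, -1), (0, -2), (-1, -2), (-2, -2), (-3, -2)])

Answer: (0,0) (0,-1) (0,-2) (-1,-2) (-2,-2) (-3,-2)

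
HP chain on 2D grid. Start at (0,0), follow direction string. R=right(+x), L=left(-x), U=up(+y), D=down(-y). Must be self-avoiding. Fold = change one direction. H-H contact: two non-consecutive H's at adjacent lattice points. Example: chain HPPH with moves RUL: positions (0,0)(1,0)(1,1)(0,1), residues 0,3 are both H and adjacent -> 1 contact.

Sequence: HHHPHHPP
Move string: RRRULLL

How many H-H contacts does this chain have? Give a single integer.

Answer: 1

Derivation:
Positions: [(0, 0), (1, 0), (2, 0), (3, 0), (3, 1), (2, 1), (1, 1), (0, 1)]
H-H contact: residue 2 @(2,0) - residue 5 @(2, 1)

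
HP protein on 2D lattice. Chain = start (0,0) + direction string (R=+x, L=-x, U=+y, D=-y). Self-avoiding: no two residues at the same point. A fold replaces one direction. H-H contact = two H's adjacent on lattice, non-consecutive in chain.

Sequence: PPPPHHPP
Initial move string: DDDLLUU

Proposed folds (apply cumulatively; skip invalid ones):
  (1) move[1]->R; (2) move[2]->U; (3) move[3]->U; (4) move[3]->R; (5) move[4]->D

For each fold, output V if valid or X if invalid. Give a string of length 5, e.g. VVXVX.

Answer: VXXXX

Derivation:
Initial: DDDLLUU -> [(0, 0), (0, -1), (0, -2), (0, -3), (-1, -3), (-2, -3), (-2, -2), (-2, -1)]
Fold 1: move[1]->R => DRDLLUU VALID
Fold 2: move[2]->U => DRULLUU INVALID (collision), skipped
Fold 3: move[3]->U => DRDULUU INVALID (collision), skipped
Fold 4: move[3]->R => DRDRLUU INVALID (collision), skipped
Fold 5: move[4]->D => DRDLDUU INVALID (collision), skipped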